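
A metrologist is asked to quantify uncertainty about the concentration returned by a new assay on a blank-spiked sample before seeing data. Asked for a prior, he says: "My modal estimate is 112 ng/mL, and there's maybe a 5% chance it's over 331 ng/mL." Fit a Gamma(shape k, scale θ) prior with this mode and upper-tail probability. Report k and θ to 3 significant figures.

k ≈ 3.26, θ ≈ 49.5

Gamma(k,θ) with k>1 has mode (k−1)θ, so θ = 112/(k−1).
Need P(X < 331) = 0.95 with θ tied to k this way. Start at k = 2, θ = 112: P(X<331) ≈ 0.794.
Too low — raise k to concentrate. Iterating converges to k ≈ 3.26.
Then θ = 112/(3.26−1) ≈ 49.5.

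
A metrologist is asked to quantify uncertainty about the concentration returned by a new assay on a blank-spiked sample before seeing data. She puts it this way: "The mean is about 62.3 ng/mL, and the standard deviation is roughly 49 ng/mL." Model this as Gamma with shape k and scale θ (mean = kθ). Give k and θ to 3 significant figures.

For Gamma(k, scale θ): mean = kθ, variance = kθ², so CV = 1/√k.
CV = SD/mean = 49/62.3 = 0.7865, hence k = 1/CV² = 1.62.
Then θ = mean/k = 62.3/1.62 = 38.5.

k ≈ 1.62, θ ≈ 38.5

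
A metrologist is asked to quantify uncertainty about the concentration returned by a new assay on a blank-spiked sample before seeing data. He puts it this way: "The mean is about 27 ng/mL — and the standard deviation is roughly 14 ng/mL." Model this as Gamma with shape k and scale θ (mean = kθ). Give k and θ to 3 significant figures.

For Gamma(k, scale θ): mean = kθ, variance = kθ², so CV = 1/√k.
CV = SD/mean = 14/27 = 0.5185, hence k = 1/CV² = 3.72.
Then θ = mean/k = 27/3.72 = 7.26.

k ≈ 3.72, θ ≈ 7.26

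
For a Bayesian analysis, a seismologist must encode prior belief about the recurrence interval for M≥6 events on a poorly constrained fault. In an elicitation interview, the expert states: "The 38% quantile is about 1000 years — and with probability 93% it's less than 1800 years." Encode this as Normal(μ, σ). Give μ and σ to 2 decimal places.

The p-quantile of Normal(μ,σ) is μ + z_p·σ, with z_{0.38} = -0.3055 and z_{0.93} = 1.476.
Eliminate σ: μ = (z₂·x₁ − z₁·x₂)/(z₂ − z₁) = (1.476·1000 − (-0.3055)·1800)/1.781 = 1137.20.
Then σ = (x₂ − x₁)/(z₂ − z₁) = (1800 − 1000)/1.781 = 449.12.

μ = 1137.20, σ = 449.12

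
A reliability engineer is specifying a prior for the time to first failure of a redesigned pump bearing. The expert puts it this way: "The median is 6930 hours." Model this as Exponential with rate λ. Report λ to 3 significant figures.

λ ≈ 0.0001

Exponential median = ln 2 / λ, so λ = ln 2 / 6930.0 = 0.0001.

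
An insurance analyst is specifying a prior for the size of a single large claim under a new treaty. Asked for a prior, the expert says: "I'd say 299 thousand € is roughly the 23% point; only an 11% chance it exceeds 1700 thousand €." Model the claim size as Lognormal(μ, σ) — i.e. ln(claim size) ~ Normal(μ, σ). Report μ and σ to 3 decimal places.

μ ≈ 6.354, σ ≈ 0.884

If T ~ Lognormal(μ,σ) then ln T ~ Normal(μ,σ), so the p-quantile of ln T is μ + z_p·σ.
ln(299) = 5.7 and ln(1700) = 7.438; z_{0.23} = -0.7388, z_{0.89} = 1.227.
σ = (7.438 − 5.7)/(1.227 − (-0.7388)) = 0.884.
μ = 5.7 − (-0.7388)·0.884 = 6.354.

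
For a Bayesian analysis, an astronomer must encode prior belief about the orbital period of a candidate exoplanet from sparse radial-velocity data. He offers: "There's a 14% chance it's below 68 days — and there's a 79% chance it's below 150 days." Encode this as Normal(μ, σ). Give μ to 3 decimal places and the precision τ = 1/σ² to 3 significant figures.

μ = 114.952, τ = 0.000529

The p-quantile of Normal(μ,σ) is μ + z_p·σ, with z_{0.14} = -1.08 and z_{0.79} = 0.8064.
Eliminate σ: μ = (z₂·x₁ − z₁·x₂)/(z₂ − z₁) = (0.8064·68 − (-1.08)·150)/1.887 = 114.952.
Then σ = (x₂ − x₁)/(z₂ − z₁) = (150 − 68)/1.887 = 43.461.
Precision τ = 1/σ² = 1/43.46² = 0.000529.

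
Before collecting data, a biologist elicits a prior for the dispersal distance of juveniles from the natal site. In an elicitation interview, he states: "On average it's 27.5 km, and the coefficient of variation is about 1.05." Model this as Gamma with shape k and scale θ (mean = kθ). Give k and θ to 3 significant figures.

For Gamma(k, scale θ): mean = kθ, variance = kθ², so CV = 1/√k.
CV = 1.05, hence k = 1/CV² = 0.907.
Then θ = mean/k = 27.5/0.907 = 30.3.

k ≈ 0.907, θ ≈ 30.3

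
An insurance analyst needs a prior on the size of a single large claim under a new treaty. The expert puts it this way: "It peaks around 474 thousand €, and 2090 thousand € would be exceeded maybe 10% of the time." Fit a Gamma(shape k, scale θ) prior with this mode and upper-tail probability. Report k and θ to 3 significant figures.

k ≈ 1.82, θ ≈ 577

Gamma(k,θ) with k>1 has mode (k−1)θ, so θ = 474/(k−1).
Need P(X < 2090) = 0.9 with θ tied to k this way. Start at k = 2, θ = 474: P(X<2090) ≈ 0.934.
Too high — lower k to spread out. Iterating converges to k ≈ 1.82.
Then θ = 474/(1.82−1) ≈ 577.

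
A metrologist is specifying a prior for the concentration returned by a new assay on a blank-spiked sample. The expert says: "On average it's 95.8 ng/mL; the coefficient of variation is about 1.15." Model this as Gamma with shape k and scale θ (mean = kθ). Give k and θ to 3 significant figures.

For Gamma(k, scale θ): mean = kθ, variance = kθ², so CV = 1/√k.
CV = 1.15, hence k = 1/CV² = 0.756.
Then θ = mean/k = 95.8/0.756 = 127.

k ≈ 0.756, θ ≈ 127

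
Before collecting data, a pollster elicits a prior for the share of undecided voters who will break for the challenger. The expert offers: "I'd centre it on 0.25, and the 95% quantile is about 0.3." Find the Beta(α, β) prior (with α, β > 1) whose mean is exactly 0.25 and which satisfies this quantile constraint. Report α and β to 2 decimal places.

With mean 0.25 fixed, write α = 0.25s, β = 0.75s where s = α+β.
Need P(θ < 0.3) = 0.95 under Beta(0.25s, 0.75s). Normal approximation: (q−m)/√(m(1−m)/s) ≈ z_{0.95} = 1.64, so s ≈ 0.25·0.75·(1.64)²/(0.3−0.25)² = 202.9.
At s = 202.9: P(θ<0.3) ≈ 0.946. Adjusting to match 0.95 gives s ≈ 213.04.
So α = 0.25·213.04 ≈ 53.26, β = 0.75·213.04 ≈ 159.78.

α ≈ 53.26, β ≈ 159.78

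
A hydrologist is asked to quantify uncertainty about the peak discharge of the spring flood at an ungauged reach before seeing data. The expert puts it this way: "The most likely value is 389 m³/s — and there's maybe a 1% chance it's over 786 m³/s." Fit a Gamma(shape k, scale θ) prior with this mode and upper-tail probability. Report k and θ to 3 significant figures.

Gamma(k,θ) with k>1 has mode (k−1)θ, so θ = 389/(k−1).
Need P(X < 786) = 0.99 with θ tied to k this way. Start at k = 2, θ = 389: P(X<786) ≈ 0.600.
Too low — raise k to concentrate. Iterating converges to k ≈ 10.9.
Then θ = 389/(10.9−1) ≈ 39.3.

k ≈ 10.9, θ ≈ 39.3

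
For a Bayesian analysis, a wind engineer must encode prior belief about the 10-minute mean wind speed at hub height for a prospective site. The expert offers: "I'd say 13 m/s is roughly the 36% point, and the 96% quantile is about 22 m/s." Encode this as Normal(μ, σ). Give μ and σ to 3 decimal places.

For Normal(μ,σ), the p-quantile is μ + z_p·σ. Here z_{0.36} = -0.3585, z_{0.96} = 1.751.
So 13 = μ − 0.3585σ and 22 = μ + 1.751σ.
Subtracting: σ = (22 − 13)/(1.751 − (-0.3585)) = 4.267.
Then μ = 13 − (-0.3585)·4.267 = 14.530.

μ = 14.530, σ = 4.267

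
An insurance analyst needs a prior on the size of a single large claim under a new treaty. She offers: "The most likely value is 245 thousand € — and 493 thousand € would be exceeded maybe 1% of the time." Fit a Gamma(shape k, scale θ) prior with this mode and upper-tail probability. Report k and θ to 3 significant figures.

Gamma(k,θ) with k>1 has mode (k−1)θ, so θ = 245/(k−1).
Need P(X < 493) = 0.99 with θ tied to k this way. Start at k = 2, θ = 245: P(X<493) ≈ 0.597.
Too low — raise k to concentrate. Iterating converges to k ≈ 11.
Then θ = 245/(11−1) ≈ 24.4.

k ≈ 11, θ ≈ 24.4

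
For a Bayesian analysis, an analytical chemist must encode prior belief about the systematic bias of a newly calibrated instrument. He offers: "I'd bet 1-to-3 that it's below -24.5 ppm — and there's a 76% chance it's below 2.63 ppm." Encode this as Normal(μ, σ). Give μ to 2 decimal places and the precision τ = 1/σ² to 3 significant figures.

μ = -11.25, τ = 0.00259

For Normal(μ,σ), the p-quantile is μ + z_p·σ. Here z_{0.25} = -0.6745, z_{0.76} = 0.7063.
So -24.5 = μ − 0.6745σ and 2.63 = μ + 0.7063σ.
Subtracting: σ = (2.63 − -24.5)/(0.7063 − (-0.6745)) = 19.65.
Then μ = -24.5 − (-0.6745)·19.65 = -11.25.
Precision τ = 1/σ² = 1/19.65² = 0.00259.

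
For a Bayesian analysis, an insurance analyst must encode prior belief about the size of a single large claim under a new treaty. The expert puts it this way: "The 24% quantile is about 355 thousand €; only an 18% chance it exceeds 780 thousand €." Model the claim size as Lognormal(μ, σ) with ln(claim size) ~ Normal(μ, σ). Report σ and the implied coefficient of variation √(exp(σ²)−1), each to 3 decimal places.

σ ≈ 0.485, CV ≈ 0.515

If T ~ Lognormal(μ,σ) then ln T ~ Normal(μ,σ), so the p-quantile of ln T is μ + z_p·σ.
ln(355) = 5.872 and ln(780) = 6.659; z_{0.24} = -0.7063, z_{0.82} = 0.9154.
σ = (6.659 − 5.872)/(0.9154 − (-0.7063)) = 0.485.
μ = 5.872 − (-0.7063)·0.485 = 6.215.
CV = √(exp(σ²)−1) = √(exp(0.2356)−1) = 0.515.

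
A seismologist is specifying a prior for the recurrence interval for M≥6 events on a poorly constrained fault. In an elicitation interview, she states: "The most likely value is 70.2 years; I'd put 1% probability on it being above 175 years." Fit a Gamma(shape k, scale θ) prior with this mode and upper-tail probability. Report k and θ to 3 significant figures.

k ≈ 6.63, θ ≈ 12.5

Gamma(k,θ) with k>1 has mode (k−1)θ, so θ = 70.2/(k−1).
Need P(X < 175) = 0.99 with θ tied to k this way. Start at k = 2, θ = 70.2: P(X<175) ≈ 0.711.
Too low — raise k to concentrate. Iterating converges to k ≈ 6.63.
Then θ = 70.2/(6.63−1) ≈ 12.5.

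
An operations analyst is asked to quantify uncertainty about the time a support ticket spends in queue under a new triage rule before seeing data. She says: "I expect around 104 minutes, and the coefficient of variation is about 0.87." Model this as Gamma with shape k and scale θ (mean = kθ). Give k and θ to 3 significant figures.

For Gamma(k, scale θ): mean = kθ, variance = kθ², so CV = 1/√k.
CV = 0.87, hence k = 1/CV² = 1.32.
Then θ = mean/k = 104/1.32 = 78.7.

k ≈ 1.32, θ ≈ 78.7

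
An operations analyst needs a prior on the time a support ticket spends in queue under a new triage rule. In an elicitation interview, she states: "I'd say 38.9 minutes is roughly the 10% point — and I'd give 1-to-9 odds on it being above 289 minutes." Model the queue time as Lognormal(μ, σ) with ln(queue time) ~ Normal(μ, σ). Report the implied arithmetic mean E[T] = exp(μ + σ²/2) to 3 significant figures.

E[T] ≈ 144 minutes

If T ~ Lognormal(μ,σ) then ln T ~ Normal(μ,σ), so the p-quantile of ln T is μ + z_p·σ.
ln(38.9) = 3.661 and ln(289) = 5.666; z_{0.1} = -1.282, z_{0.9} = 1.282.
σ = (5.666 − 3.661)/(1.282 − (-1.282)) = 0.782.
μ = 3.661 − (-1.282)·0.782 = 4.664.
E[T] = exp(μ + σ²/2) = exp(4.664 + 0.3061) = 144 minutes.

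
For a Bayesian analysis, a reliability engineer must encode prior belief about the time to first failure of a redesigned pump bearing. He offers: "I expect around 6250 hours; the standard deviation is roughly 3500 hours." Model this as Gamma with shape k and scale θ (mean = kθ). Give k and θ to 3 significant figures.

For Gamma(k, scale θ): mean = kθ, variance = kθ², so CV = 1/√k.
CV = SD/mean = 3500/6250 = 0.56, hence k = 1/CV² = 3.19.
Then θ = mean/k = 6250/3.19 = 1960.

k ≈ 3.19, θ ≈ 1960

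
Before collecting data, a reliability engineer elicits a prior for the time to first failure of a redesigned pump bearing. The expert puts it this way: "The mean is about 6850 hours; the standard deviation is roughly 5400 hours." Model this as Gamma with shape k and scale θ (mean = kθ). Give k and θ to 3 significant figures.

k ≈ 1.61, θ ≈ 4260

For Gamma(k, scale θ): mean = kθ, variance = kθ², so CV = 1/√k.
CV = SD/mean = 5400/6850 = 0.7883, hence k = 1/CV² = 1.61.
Then θ = mean/k = 6850/1.61 = 4260.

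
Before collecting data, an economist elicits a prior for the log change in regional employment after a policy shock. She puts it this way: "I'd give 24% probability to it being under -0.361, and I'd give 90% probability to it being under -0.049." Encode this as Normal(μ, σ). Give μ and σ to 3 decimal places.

μ = -0.250, σ = 0.157

For Normal(μ,σ), the p-quantile is μ + z_p·σ. Here z_{0.24} = -0.7063, z_{0.9} = 1.282.
So -0.361 = μ − 0.7063σ and -0.049 = μ + 1.282σ.
Subtracting: σ = (-0.049 − -0.361)/(1.282 − (-0.7063)) = 0.157.
Then μ = -0.361 − (-0.7063)·0.157 = -0.250.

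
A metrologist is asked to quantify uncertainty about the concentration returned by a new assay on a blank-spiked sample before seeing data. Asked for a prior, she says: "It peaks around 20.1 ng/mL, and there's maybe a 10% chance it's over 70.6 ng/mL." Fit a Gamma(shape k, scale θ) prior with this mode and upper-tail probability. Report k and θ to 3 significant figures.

Gamma(k,θ) with k>1 has mode (k−1)θ, so θ = 20.1/(k−1).
Need P(X < 70.6) = 0.9 with θ tied to k this way. Start at k = 2, θ = 20.1: P(X<70.6) ≈ 0.865.
Too low — raise k to concentrate. Iterating converges to k ≈ 2.19.
Then θ = 20.1/(2.19−1) ≈ 17.

k ≈ 2.19, θ ≈ 17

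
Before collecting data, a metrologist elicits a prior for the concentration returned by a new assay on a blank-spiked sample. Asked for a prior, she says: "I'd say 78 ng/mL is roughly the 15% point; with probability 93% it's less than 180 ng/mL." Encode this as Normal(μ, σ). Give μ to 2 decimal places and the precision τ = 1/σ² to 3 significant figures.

μ = 120.08, τ = 0.000607

The p-quantile of Normal(μ,σ) is μ + z_p·σ, with z_{0.15} = -1.036 and z_{0.93} = 1.476.
Eliminate σ: μ = (z₂·x₁ − z₁·x₂)/(z₂ − z₁) = (1.476·78 − (-1.036)·180)/2.512 = 120.08.
Then σ = (x₂ − x₁)/(z₂ − z₁) = (180 − 78)/2.512 = 40.60.
Precision τ = 1/σ² = 1/40.6² = 0.000607.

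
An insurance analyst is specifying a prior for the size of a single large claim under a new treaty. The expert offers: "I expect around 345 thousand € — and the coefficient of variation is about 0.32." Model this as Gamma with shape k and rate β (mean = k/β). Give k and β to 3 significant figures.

k ≈ 9.77, β ≈ 0.0283

For Gamma(k, rate β): mean = k/β, variance = k/β², so CV = 1/√k.
CV = 0.32, hence k = 1/CV² = 9.77.
Then β = k/mean = 9.77/345 = 0.0283.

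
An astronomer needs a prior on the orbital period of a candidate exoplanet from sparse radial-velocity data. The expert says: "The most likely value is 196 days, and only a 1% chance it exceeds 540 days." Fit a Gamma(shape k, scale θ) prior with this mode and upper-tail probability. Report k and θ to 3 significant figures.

Gamma(k,θ) with k>1 has mode (k−1)θ, so θ = 196/(k−1).
Need P(X < 540) = 0.99 with θ tied to k this way. Start at k = 2, θ = 196: P(X<540) ≈ 0.761.
Too low — raise k to concentrate. Iterating converges to k ≈ 5.47.
Then θ = 196/(5.47−1) ≈ 43.8.

k ≈ 5.47, θ ≈ 43.8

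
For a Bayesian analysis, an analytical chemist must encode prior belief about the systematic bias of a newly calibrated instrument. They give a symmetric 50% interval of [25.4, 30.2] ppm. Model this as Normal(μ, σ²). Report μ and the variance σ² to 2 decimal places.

μ = 27.80, σ² = 12.66

A symmetric 50% interval runs μ ± z·σ with z = 0.6745.
Half-width = 2.4, so σ = 2.4/0.6745 = 3.558 and σ² = 12.66.
μ is the interval midpoint, 27.80.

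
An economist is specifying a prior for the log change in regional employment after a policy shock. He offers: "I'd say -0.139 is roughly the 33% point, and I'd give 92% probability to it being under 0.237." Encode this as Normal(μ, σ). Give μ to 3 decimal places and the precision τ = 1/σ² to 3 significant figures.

μ = -0.049, τ = 24.1

For Normal(μ,σ), the p-quantile is μ + z_p·σ. Here z_{0.33} = -0.4399, z_{0.92} = 1.405.
So -0.139 = μ − 0.4399σ and 0.237 = μ + 1.405σ.
Subtracting: σ = (0.237 − -0.139)/(1.405 − (-0.4399)) = 0.204.
Then μ = -0.139 − (-0.4399)·0.204 = -0.049.
Precision τ = 1/σ² = 1/0.2038² = 24.1.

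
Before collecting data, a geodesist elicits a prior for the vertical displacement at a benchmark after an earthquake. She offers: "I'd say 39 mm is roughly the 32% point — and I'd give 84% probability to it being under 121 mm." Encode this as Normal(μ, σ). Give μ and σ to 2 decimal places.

The p-quantile of Normal(μ,σ) is μ + z_p·σ, with z_{0.32} = -0.4677 and z_{0.84} = 0.9945.
Eliminate σ: μ = (z₂·x₁ − z₁·x₂)/(z₂ − z₁) = (0.9945·39 − (-0.4677)·121)/1.462 = 65.23.
Then σ = (x₂ − x₁)/(z₂ − z₁) = (121 − 39)/1.462 = 56.08.

μ = 65.23, σ = 56.08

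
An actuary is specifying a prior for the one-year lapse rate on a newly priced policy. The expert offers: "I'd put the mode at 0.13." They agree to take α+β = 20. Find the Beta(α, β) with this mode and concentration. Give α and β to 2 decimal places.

α = 3.34, β = 16.66

For α,β > 1 the Beta mode is (α−1)/(α+β−2). With α+β = 20, the mode is (α−1)/18.
Set (α−1)/18 = 0.13 → α = 1 + 0.13·18 = 3.34.
β = 20 − α = 16.66.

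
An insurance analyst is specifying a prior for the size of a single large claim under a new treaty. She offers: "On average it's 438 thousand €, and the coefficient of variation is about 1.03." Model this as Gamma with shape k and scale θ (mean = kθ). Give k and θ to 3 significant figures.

k ≈ 0.943, θ ≈ 465

For Gamma(k, scale θ): mean = kθ, variance = kθ², so CV = 1/√k.
CV = 1.03, hence k = 1/CV² = 0.943.
Then θ = mean/k = 438/0.943 = 465.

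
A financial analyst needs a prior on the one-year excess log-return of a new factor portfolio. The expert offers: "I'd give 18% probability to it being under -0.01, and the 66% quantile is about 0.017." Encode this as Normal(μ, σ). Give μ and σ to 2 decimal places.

The p-quantile of Normal(μ,σ) is μ + z_p·σ, with z_{0.18} = -0.9154 and z_{0.66} = 0.4125.
Eliminate σ: μ = (z₂·x₁ − z₁·x₂)/(z₂ − z₁) = (0.4125·-0.01 − (-0.9154)·0.017)/1.328 = 0.01.
Then σ = (x₂ − x₁)/(z₂ − z₁) = (0.017 − -0.01)/1.328 = 0.02.

μ = 0.01, σ = 0.02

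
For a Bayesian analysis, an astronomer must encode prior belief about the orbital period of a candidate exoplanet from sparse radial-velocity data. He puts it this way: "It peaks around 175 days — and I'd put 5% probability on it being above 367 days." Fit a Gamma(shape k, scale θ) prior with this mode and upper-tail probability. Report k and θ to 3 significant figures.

Gamma(k,θ) with k>1 has mode (k−1)θ, so θ = 175/(k−1).
Need P(X < 367) = 0.95 with θ tied to k this way. Start at k = 2, θ = 175: P(X<367) ≈ 0.620.
Too low — raise k to concentrate. Iterating converges to k ≈ 6.04.
Then θ = 175/(6.04−1) ≈ 34.7.

k ≈ 6.04, θ ≈ 34.7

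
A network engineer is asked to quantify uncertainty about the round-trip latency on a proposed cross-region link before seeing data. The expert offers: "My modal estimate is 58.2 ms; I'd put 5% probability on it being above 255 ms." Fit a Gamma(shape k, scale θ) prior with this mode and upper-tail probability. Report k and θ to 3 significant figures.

k ≈ 2.13, θ ≈ 51.5

Gamma(k,θ) with k>1 has mode (k−1)θ, so θ = 58.2/(k−1).
Need P(X < 255) = 0.95 with θ tied to k this way. Start at k = 2, θ = 58.2: P(X<255) ≈ 0.933.
Too low — raise k to concentrate. Iterating converges to k ≈ 2.13.
Then θ = 58.2/(2.13−1) ≈ 51.5.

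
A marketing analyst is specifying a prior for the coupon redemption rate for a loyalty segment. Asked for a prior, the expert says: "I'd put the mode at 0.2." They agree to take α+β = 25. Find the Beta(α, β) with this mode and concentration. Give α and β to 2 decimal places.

α = 5.60, β = 19.40

For α,β > 1 the Beta mode is (α−1)/(α+β−2). With α+β = 25, the mode is (α−1)/23.
Set (α−1)/23 = 0.2 → α = 1 + 0.2·23 = 5.60.
β = 25 − α = 19.40.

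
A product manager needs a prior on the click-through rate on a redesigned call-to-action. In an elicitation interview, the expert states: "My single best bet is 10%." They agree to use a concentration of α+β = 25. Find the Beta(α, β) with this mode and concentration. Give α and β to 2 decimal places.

α = 3.30, β = 21.70

For α,β > 1 the Beta mode is (α−1)/(α+β−2). With α+β = 25, the mode is (α−1)/23.
Set (α−1)/23 = 0.1 → α = 1 + 0.1·23 = 3.30.
β = 25 − α = 21.70.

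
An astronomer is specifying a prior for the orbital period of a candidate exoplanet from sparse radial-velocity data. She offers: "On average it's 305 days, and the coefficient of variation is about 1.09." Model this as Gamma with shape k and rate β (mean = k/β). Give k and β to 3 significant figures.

For Gamma(k, rate β): mean = k/β, variance = k/β², so CV = 1/√k.
CV = 1.09, hence k = 1/CV² = 0.842.
Then β = k/mean = 0.842/305 = 0.00276.

k ≈ 0.842, β ≈ 0.00276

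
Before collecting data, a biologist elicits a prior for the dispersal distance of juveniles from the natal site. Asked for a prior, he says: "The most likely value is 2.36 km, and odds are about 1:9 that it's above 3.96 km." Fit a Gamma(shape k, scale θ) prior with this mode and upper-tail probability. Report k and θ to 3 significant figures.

Gamma(k,θ) with k>1 has mode (k−1)θ, so θ = 2.36/(k−1).
Need P(X < 3.96) = 0.9 with θ tied to k this way. Start at k = 2, θ = 2.36: P(X<3.96) ≈ 0.500.
Too low — raise k to concentrate. Iterating converges to k ≈ 8.06.
Then θ = 2.36/(8.06−1) ≈ 0.334.

k ≈ 8.06, θ ≈ 0.334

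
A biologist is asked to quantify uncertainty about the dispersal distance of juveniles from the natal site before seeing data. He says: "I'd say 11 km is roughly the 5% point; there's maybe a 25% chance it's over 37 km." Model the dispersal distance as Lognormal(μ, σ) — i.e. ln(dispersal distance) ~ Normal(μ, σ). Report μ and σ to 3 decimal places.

If T ~ Lognormal(μ,σ) then ln T ~ Normal(μ,σ), so the p-quantile of ln T is μ + z_p·σ.
ln(11) = 2.398 and ln(37) = 3.611; z_{0.05} = -1.645, z_{0.75} = 0.6745.
σ = (3.611 − 2.398)/(0.6745 − (-1.645)) = 0.523.
μ = 2.398 − (-1.645)·0.523 = 3.258.

μ ≈ 3.258, σ ≈ 0.523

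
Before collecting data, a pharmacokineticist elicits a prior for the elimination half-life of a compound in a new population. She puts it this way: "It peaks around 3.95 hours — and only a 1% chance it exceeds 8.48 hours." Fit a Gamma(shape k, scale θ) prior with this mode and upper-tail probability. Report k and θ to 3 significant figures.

Gamma(k,θ) with k>1 has mode (k−1)θ, so θ = 3.95/(k−1).
Need P(X < 8.48) = 0.99 with θ tied to k this way. Start at k = 2, θ = 3.95: P(X<8.48) ≈ 0.632.
Too low — raise k to concentrate. Iterating converges to k ≈ 9.3.
Then θ = 3.95/(9.3−1) ≈ 0.476.

k ≈ 9.3, θ ≈ 0.476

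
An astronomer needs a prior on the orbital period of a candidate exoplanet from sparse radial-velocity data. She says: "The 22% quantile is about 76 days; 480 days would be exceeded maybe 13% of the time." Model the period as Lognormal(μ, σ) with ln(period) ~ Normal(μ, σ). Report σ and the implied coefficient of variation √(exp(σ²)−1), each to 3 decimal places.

σ ≈ 0.971, CV ≈ 1.251

If T ~ Lognormal(μ,σ) then ln T ~ Normal(μ,σ), so the p-quantile of ln T is μ + z_p·σ.
ln(76) = 4.331 and ln(480) = 6.174; z_{0.22} = -0.7722, z_{0.87} = 1.126.
σ = (6.174 − 4.331)/(1.126 − (-0.7722)) = 0.971.
μ = 4.331 − (-0.7722)·0.971 = 5.080.
CV = √(exp(σ²)−1) = √(exp(0.9424)−1) = 1.251.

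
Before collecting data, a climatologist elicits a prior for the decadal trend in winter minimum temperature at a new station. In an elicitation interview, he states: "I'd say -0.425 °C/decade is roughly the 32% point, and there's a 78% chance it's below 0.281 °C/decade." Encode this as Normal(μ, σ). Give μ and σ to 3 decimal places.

μ = -0.159, σ = 0.569

For Normal(μ,σ), the p-quantile is μ + z_p·σ. Here z_{0.32} = -0.4677, z_{0.78} = 0.7722.
So -0.425 = μ − 0.4677σ and 0.281 = μ + 0.7722σ.
Subtracting: σ = (0.281 − -0.425)/(0.7722 − (-0.4677)) = 0.569.
Then μ = -0.425 − (-0.4677)·0.569 = -0.159.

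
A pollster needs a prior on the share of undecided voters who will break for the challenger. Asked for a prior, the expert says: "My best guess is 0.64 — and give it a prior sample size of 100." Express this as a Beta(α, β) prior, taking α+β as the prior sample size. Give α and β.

Under the effective-sample-size interpretation, Beta(α, β) has prior mean α/(α+β) and prior sample size α+β.
So α+β = 100 and α/(α+β) = 0.64, giving α = 0.64·100 = 64 and β = 100 − 64 = 36.

α = 64, β = 36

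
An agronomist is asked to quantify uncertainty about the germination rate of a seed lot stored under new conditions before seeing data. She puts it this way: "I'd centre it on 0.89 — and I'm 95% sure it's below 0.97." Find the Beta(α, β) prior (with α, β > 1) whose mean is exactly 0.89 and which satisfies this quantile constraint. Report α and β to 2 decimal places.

α ≈ 22.66, β ≈ 2.80

With mean 0.89 fixed, write α = 0.89s, β = 0.11s where s = α+β.
Need P(θ < 0.97) = 0.95 under Beta(0.89s, 0.11s). Normal approximation: (q−m)/√(m(1−m)/s) ≈ z_{0.95} = 1.64, so s ≈ 0.89·0.11·(1.64)²/(0.97−0.89)² = 41.4.
At s = 41.4: P(θ<0.97) ≈ 0.986. Adjusting to match 0.95 gives s ≈ 25.46.
So α = 0.89·25.46 ≈ 22.66, β = 0.11·25.46 ≈ 2.80.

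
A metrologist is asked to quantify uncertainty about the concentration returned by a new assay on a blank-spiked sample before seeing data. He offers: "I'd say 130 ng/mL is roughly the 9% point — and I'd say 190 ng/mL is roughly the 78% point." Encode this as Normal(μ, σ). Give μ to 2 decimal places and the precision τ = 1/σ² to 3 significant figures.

μ = 168.07, τ = 0.00124

For Normal(μ,σ), the p-quantile is μ + z_p·σ. Here z_{0.09} = -1.341, z_{0.78} = 0.7722.
So 130 = μ − 1.341σ and 190 = μ + 0.7722σ.
Subtracting: σ = (190 − 130)/(0.7722 − (-1.341)) = 28.40.
Then μ = 130 − (-1.341)·28.40 = 168.07.
Precision τ = 1/σ² = 1/28.4² = 0.00124.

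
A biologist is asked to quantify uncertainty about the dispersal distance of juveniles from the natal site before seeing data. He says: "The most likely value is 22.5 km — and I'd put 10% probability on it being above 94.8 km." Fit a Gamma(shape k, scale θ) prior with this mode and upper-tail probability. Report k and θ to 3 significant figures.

Gamma(k,θ) with k>1 has mode (k−1)θ, so θ = 22.5/(k−1).
Need P(X < 94.8) = 0.9 with θ tied to k this way. Start at k = 2, θ = 22.5: P(X<94.8) ≈ 0.923.
Too high — lower k to spread out. Iterating converges to k ≈ 1.88.
Then θ = 22.5/(1.88−1) ≈ 25.5.

k ≈ 1.88, θ ≈ 25.5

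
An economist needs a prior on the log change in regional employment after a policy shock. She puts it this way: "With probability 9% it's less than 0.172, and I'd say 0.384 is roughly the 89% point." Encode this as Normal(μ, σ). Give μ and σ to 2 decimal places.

μ = 0.28, σ = 0.08

For Normal(μ,σ), the p-quantile is μ + z_p·σ. Here z_{0.09} = -1.341, z_{0.89} = 1.227.
So 0.172 = μ − 1.341σ and 0.384 = μ + 1.227σ.
Subtracting: σ = (0.384 − 0.172)/(1.227 − (-1.341)) = 0.08.
Then μ = 0.172 − (-1.341)·0.08 = 0.28.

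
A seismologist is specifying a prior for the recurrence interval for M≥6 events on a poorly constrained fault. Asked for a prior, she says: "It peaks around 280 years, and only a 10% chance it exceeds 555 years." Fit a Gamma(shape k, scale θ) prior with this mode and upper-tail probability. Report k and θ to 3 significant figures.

k ≈ 5.09, θ ≈ 68.4

Gamma(k,θ) with k>1 has mode (k−1)θ, so θ = 280/(k−1).
Need P(X < 555) = 0.9 with θ tied to k this way. Start at k = 2, θ = 280: P(X<555) ≈ 0.589.
Too low — raise k to concentrate. Iterating converges to k ≈ 5.09.
Then θ = 280/(5.09−1) ≈ 68.4.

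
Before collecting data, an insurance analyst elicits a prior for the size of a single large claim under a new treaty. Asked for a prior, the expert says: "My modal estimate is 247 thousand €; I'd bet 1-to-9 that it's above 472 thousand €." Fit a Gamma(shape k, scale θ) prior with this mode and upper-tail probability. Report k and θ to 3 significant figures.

k ≈ 5.56, θ ≈ 54.2

Gamma(k,θ) with k>1 has mode (k−1)θ, so θ = 247/(k−1).
Need P(X < 472) = 0.9 with θ tied to k this way. Start at k = 2, θ = 247: P(X<472) ≈ 0.569.
Too low — raise k to concentrate. Iterating converges to k ≈ 5.56.
Then θ = 247/(5.56−1) ≈ 54.2.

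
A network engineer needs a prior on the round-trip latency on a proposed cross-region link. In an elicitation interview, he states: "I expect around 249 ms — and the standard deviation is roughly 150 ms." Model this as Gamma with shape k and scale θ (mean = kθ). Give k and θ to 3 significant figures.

k ≈ 2.76, θ ≈ 90.4

For Gamma(k, scale θ): mean = kθ, variance = kθ², so CV = 1/√k.
CV = SD/mean = 150/249 = 0.6024, hence k = 1/CV² = 2.76.
Then θ = mean/k = 249/2.76 = 90.4.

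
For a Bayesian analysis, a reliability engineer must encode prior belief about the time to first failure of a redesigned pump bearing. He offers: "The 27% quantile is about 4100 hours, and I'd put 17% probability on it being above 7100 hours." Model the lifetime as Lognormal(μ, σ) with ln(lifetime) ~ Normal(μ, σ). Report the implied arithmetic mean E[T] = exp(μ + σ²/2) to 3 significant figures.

If T ~ Lognormal(μ,σ) then ln T ~ Normal(μ,σ), so the p-quantile of ln T is μ + z_p·σ.
ln(4100) = 8.319 and ln(7100) = 8.868; z_{0.27} = -0.6128, z_{0.83} = 0.9542.
σ = (8.868 − 8.319)/(0.9542 − (-0.6128)) = 0.350.
μ = 8.319 − (-0.6128)·0.350 = 8.533.
E[T] = exp(μ + σ²/2) = exp(8.533 + 0.0614) = 5400 hours.

E[T] ≈ 5400 hours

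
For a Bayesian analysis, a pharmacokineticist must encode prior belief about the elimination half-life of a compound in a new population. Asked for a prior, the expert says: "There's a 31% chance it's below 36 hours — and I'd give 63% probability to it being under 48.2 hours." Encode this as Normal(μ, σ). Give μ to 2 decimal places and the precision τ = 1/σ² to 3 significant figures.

For Normal(μ,σ), the p-quantile is μ + z_p·σ. Here z_{0.31} = -0.4959, z_{0.63} = 0.3319.
So 36 = μ − 0.4959σ and 48.2 = μ + 0.3319σ.
Subtracting: σ = (48.2 − 36)/(0.3319 − (-0.4959)) = 14.74.
Then μ = 36 − (-0.4959)·14.74 = 43.31.
Precision τ = 1/σ² = 1/14.74² = 0.0046.

μ = 43.31, τ = 0.0046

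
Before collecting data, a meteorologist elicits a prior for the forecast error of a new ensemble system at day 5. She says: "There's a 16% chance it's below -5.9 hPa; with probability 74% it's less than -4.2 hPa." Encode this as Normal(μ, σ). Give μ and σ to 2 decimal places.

For Normal(μ,σ), the p-quantile is μ + z_p·σ. Here z_{0.16} = -0.9945, z_{0.74} = 0.6433.
So -5.9 = μ − 0.9945σ and -4.2 = μ + 0.6433σ.
Subtracting: σ = (-4.2 − -5.9)/(0.6433 − (-0.9945)) = 1.04.
Then μ = -5.9 − (-0.9945)·1.04 = -4.87.

μ = -4.87, σ = 1.04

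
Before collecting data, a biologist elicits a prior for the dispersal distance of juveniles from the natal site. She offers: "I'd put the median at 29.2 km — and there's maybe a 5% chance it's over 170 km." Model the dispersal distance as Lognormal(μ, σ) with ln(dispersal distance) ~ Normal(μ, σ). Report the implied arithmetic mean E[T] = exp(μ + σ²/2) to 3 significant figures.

E[T] ≈ 51.8 km

If T ~ Lognormal(μ,σ) then ln T ~ Normal(μ,σ), so the p-quantile of ln T is μ + z_p·σ.
ln(29.2) = 3.374 and ln(170) = 5.136; z_{0.5} = 0, z_{0.95} = 1.645.
σ = (5.136 − 3.374)/(1.645 − (0)) = 1.071.
μ = 3.374 − (0)·1.071 = 3.374.
E[T] = exp(μ + σ²/2) = exp(3.374 + 0.5735) = 51.8 km.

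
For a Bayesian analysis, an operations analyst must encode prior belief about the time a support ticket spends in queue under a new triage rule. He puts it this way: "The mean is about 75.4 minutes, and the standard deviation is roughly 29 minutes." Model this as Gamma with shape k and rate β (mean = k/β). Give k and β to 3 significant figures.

For Gamma(k, rate β): mean = k/β, variance = k/β², so CV = 1/√k.
CV = SD/mean = 29/75.4 = 0.3846, hence k = 1/CV² = 6.76.
Then β = k/mean = 6.76/75.4 = 0.0897.

k ≈ 6.76, β ≈ 0.0897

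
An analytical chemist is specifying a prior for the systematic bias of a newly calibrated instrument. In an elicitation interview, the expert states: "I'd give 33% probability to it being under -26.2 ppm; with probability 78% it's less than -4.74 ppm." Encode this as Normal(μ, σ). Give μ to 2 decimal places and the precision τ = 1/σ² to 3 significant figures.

μ = -18.41, τ = 0.00319

The p-quantile of Normal(μ,σ) is μ + z_p·σ, with z_{0.33} = -0.4399 and z_{0.78} = 0.7722.
Eliminate σ: μ = (z₂·x₁ − z₁·x₂)/(z₂ − z₁) = (0.7722·-26.2 − (-0.4399)·-4.74)/1.212 = -18.41.
Then σ = (x₂ − x₁)/(z₂ − z₁) = (-4.74 − -26.2)/1.212 = 17.70.
Precision τ = 1/σ² = 1/17.7² = 0.00319.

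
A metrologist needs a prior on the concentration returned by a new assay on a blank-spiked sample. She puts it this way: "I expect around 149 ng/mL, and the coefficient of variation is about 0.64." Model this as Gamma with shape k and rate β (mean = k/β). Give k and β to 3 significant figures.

For Gamma(k, rate β): mean = k/β, variance = k/β², so CV = 1/√k.
CV = 0.64, hence k = 1/CV² = 2.44.
Then β = k/mean = 2.44/149 = 0.0164.

k ≈ 2.44, β ≈ 0.0164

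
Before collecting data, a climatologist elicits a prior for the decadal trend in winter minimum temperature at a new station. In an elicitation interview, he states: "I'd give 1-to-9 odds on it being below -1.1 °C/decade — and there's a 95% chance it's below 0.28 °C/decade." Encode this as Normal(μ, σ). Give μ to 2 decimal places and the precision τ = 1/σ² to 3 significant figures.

For Normal(μ,σ), the p-quantile is μ + z_p·σ. Here z_{0.1} = -1.282, z_{0.95} = 1.645.
So -1.1 = μ − 1.282σ and 0.28 = μ + 1.645σ.
Subtracting: σ = (0.28 − -1.1)/(1.645 − (-1.282)) = 0.47.
Then μ = -1.1 − (-1.282)·0.47 = -0.50.
Precision τ = 1/σ² = 1/0.4716² = 4.5.

μ = -0.50, τ = 4.5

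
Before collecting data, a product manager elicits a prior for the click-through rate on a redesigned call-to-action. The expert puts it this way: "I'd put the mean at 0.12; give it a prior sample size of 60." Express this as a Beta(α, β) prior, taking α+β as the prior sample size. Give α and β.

α = 7.2, β = 52.8

Under the effective-sample-size interpretation, Beta(α, β) has prior mean α/(α+β) and prior sample size α+β.
So α+β = 60 and α/(α+β) = 0.12, giving α = 0.12·60 = 7.2 and β = 60 − 7.2 = 52.8.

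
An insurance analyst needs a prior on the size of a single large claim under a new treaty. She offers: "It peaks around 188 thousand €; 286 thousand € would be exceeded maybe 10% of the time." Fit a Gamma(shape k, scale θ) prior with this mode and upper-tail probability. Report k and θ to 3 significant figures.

Gamma(k,θ) with k>1 has mode (k−1)θ, so θ = 188/(k−1).
Need P(X < 286) = 0.9 with θ tied to k this way. Start at k = 2, θ = 188: P(X<286) ≈ 0.449.
Too low — raise k to concentrate. Iterating converges to k ≈ 11.6.
Then θ = 188/(11.6−1) ≈ 17.8.

k ≈ 11.6, θ ≈ 17.8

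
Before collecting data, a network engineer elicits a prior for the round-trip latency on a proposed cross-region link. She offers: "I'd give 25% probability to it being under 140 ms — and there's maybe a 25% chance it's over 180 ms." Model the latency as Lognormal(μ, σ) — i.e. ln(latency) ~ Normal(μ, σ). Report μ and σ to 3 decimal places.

If T ~ Lognormal(μ,σ) then ln T ~ Normal(μ,σ), so the p-quantile of ln T is μ + z_p·σ.
ln(140) = 4.942 and ln(180) = 5.193; z_{0.25} = -0.6745, z_{0.75} = 0.6745.
σ = (5.193 − 4.942)/(0.6745 − (-0.6745)) = 0.186.
μ = 4.942 − (-0.6745)·0.186 = 5.067.

μ ≈ 5.067, σ ≈ 0.186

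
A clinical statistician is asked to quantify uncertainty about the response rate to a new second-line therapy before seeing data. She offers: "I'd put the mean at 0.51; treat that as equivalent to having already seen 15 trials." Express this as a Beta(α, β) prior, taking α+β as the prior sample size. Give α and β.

α = 7.65, β = 7.35

Under the effective-sample-size interpretation, Beta(α, β) has prior mean α/(α+β) and prior sample size α+β.
So α+β = 15 and α/(α+β) = 0.51, giving α = 0.51·15 = 7.65 and β = 15 − 7.65 = 7.35.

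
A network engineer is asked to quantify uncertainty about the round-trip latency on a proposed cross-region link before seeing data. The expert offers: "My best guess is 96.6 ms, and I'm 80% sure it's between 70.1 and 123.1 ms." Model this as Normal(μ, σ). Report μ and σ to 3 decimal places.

μ = 96.600, σ = 20.678

A symmetric 80% interval runs μ ± z·σ with z = 1.282.
Half-width = 26.5, so σ = 26.5/1.282 = 20.678.
μ is the stated best guess, 96.600.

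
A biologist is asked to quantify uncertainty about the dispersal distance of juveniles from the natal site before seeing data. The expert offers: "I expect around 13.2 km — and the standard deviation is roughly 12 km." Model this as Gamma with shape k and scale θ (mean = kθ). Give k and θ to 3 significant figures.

For Gamma(k, scale θ): mean = kθ, variance = kθ², so CV = 1/√k.
CV = SD/mean = 12/13.2 = 0.9091, hence k = 1/CV² = 1.21.
Then θ = mean/k = 13.2/1.21 = 10.9.

k ≈ 1.21, θ ≈ 10.9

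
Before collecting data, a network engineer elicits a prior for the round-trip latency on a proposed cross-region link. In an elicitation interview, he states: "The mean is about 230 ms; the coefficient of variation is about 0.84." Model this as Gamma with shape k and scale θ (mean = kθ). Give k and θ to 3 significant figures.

k ≈ 1.42, θ ≈ 162

For Gamma(k, scale θ): mean = kθ, variance = kθ², so CV = 1/√k.
CV = 0.84, hence k = 1/CV² = 1.42.
Then θ = mean/k = 230/1.42 = 162.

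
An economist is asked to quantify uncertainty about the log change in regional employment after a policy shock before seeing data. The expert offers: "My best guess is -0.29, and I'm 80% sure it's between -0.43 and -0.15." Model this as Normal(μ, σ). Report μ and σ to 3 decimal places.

A symmetric 80% interval runs μ ± z·σ with z = 1.282.
Half-width = 0.14, so σ = 0.14/1.282 = 0.109.
μ is the stated best guess, -0.290.

μ = -0.290, σ = 0.109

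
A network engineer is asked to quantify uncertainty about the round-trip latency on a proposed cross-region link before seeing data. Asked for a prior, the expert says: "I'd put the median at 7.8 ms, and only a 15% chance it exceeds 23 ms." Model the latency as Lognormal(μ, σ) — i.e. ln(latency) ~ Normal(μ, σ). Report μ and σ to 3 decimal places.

μ ≈ 2.054, σ ≈ 1.043

If T ~ Lognormal(μ,σ) then ln T ~ Normal(μ,σ), so the p-quantile of ln T is μ + z_p·σ.
ln(7.8) = 2.054 and ln(23) = 3.135; z_{0.5} = 0, z_{0.85} = 1.036.
σ = (3.135 − 2.054)/(1.036 − (0)) = 1.043.
μ = 2.054 − (0)·1.043 = 2.054.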